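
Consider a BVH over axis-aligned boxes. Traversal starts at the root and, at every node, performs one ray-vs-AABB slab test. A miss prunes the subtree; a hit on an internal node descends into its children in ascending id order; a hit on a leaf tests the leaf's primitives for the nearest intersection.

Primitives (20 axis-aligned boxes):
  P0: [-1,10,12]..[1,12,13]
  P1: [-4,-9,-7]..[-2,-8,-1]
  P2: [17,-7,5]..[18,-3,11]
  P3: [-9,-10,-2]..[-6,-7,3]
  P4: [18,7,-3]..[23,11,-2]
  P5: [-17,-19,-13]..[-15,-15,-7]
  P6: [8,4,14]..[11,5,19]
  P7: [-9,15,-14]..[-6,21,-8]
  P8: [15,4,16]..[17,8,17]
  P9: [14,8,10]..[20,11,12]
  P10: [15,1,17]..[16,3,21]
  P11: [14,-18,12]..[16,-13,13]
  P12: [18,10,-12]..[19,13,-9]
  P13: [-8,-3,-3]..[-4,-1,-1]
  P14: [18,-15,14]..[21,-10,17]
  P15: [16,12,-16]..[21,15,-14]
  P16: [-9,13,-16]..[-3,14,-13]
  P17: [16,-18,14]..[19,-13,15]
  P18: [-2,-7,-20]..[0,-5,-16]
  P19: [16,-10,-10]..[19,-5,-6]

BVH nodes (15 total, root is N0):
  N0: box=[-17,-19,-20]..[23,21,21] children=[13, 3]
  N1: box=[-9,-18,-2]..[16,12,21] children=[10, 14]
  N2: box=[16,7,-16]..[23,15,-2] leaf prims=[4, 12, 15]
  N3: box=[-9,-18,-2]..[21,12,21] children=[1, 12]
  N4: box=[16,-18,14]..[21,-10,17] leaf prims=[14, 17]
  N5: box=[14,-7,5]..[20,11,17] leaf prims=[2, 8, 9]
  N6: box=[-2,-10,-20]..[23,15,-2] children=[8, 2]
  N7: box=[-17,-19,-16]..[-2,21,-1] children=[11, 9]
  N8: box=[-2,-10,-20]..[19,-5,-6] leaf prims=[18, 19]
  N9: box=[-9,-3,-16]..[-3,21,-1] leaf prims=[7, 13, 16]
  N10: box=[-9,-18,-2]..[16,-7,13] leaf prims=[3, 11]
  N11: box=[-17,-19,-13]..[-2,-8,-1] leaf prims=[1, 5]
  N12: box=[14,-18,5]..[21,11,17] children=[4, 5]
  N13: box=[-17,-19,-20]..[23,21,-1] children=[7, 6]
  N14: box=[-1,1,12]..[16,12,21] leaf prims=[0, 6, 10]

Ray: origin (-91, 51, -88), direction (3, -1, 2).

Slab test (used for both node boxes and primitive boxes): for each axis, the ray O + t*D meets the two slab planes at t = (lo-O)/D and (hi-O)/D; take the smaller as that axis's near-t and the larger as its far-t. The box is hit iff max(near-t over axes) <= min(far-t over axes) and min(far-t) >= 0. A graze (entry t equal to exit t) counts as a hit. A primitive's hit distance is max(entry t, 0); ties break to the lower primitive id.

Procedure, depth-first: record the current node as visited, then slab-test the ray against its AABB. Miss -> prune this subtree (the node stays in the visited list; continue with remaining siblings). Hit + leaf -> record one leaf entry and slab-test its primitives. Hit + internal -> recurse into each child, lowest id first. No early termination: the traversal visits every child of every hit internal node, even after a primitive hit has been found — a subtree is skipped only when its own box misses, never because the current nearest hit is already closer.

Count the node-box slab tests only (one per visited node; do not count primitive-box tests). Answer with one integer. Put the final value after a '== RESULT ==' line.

Traverse from the root:
N0 x:[74/3,38] y:[30,70] z:[34,109/2] -> hit [34,38], descend [3, 13]
  N3 x:[82/3,112/3] y:[39,69] z:[43,109/2] -> miss, prune
  N13 x:[74/3,38] y:[30,70] z:[34,87/2] -> hit [34,38], descend [6, 7]
    N6 x:[89/3,38] y:[36,61] z:[34,43] -> hit [36,38], descend [2, 8]
      N2 x:[107/3,38] y:[36,44] z:[36,43] -> hit [36,38] leaf, test {P4(miss), P12(miss), P15@t=36}
      N8 x:[89/3,110/3] y:[56,61] z:[34,41] -> miss, prune
    N7 x:[74/3,89/3] y:[30,70] z:[36,87/2] -> miss, prune

order=[0, 3, 13, 6, 2, 8, 7]  |boxes|=7  |leaves|=1  hit=P15

== RESULT ==
7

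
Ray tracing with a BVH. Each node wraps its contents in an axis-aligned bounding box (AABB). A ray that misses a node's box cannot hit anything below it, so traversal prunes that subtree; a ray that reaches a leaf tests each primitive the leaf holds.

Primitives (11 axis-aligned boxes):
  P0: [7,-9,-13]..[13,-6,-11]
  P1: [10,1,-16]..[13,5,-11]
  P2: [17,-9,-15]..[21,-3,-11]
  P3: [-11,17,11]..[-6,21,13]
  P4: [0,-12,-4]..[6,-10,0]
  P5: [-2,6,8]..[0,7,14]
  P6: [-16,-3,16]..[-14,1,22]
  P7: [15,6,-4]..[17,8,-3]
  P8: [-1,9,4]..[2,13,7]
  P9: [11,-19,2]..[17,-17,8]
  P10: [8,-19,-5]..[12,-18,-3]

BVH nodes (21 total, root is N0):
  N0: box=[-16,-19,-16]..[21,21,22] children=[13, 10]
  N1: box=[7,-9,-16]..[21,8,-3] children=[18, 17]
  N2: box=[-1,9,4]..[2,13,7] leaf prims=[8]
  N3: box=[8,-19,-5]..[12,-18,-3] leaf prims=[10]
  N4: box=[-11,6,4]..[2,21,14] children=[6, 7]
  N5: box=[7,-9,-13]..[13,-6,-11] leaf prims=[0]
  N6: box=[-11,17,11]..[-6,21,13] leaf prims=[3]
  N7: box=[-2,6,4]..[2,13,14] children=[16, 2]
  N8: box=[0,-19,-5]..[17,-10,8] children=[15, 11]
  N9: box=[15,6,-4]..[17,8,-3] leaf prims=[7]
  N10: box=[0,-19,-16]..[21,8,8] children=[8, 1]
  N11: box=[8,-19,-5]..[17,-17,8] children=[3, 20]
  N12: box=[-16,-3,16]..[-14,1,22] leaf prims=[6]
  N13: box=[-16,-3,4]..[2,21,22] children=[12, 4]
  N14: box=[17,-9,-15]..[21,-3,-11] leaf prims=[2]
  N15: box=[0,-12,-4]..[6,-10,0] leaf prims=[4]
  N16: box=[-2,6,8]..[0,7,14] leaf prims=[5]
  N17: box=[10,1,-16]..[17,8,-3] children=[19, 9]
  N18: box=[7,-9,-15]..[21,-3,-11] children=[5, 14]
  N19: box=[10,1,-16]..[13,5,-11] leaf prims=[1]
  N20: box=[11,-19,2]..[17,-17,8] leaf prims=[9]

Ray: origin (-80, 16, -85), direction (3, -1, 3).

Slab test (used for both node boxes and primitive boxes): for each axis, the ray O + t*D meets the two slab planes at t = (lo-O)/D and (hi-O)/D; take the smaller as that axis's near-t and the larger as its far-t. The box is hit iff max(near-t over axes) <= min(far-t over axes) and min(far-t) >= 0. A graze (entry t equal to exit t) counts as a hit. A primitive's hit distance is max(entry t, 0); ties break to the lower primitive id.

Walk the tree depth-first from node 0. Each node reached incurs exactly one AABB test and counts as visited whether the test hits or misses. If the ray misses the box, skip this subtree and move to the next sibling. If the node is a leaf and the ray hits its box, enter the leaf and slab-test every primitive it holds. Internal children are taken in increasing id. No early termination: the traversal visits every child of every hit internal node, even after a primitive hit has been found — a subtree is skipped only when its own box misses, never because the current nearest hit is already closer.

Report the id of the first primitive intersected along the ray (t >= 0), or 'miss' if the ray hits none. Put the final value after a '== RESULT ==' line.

Traverse from the root:
N0 x:[64/3,101/3] y:[-5,35] z:[23,107/3] -> hit [23,101/3], descend [10, 13]
  N10 x:[80/3,101/3] y:[8,35] z:[23,31] -> hit [80/3,31], descend [1, 8]
    N1 x:[29,101/3] y:[8,25] z:[23,82/3] -> miss, prune
    N8 x:[80/3,97/3] y:[26,35] z:[80/3,31] -> hit [80/3,31], descend [11, 15]
      N11 x:[88/3,97/3] y:[33,35] z:[80/3,31] -> miss, prune
      N15 x:[80/3,86/3] y:[26,28] z:[27,85/3] -> hit [27,28] leaf, test {P4@t=27}
  N13 x:[64/3,82/3] y:[-5,19] z:[89/3,107/3] -> miss, prune

Summary -> nodes [0, 10, 1, 8, 11, 15, 13]; box-tests=7; leaf-entries=1; first=P4

== RESULT ==
4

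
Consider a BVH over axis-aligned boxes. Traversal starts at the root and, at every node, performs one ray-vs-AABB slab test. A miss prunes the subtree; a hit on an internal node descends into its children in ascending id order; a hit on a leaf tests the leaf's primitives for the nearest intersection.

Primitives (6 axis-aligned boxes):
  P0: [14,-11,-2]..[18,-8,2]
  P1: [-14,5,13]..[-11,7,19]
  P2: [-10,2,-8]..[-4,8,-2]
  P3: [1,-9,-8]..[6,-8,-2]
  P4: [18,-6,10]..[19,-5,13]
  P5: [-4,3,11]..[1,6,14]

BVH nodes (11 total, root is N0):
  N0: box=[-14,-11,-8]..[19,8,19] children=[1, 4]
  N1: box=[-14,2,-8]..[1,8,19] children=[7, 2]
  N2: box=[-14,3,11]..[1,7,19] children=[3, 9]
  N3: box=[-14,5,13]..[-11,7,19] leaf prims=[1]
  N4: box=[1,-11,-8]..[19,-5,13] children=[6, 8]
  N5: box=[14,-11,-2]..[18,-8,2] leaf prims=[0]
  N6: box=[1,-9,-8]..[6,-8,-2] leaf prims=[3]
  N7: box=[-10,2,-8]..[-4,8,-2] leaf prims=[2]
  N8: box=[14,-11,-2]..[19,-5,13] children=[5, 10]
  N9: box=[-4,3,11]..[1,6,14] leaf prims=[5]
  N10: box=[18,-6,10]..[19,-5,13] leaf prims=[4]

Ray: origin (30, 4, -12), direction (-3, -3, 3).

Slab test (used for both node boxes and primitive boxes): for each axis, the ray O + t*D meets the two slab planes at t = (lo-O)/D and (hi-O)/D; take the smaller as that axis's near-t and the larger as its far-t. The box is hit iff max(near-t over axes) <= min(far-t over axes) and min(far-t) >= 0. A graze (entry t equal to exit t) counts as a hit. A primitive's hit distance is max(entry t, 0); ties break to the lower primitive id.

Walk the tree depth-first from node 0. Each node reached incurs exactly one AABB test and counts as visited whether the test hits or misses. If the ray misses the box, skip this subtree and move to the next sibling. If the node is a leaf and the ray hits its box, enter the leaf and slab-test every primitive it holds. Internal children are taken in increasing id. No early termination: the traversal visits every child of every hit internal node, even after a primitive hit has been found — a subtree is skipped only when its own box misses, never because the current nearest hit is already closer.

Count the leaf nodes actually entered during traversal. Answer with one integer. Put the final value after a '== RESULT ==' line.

Trace the traversal:
N0 x:[11/3,44/3] y:[-4/3,5] z:[4/3,31/3] -> hit [11/3,5], descend [1, 4]
  N1 x:[29/3,44/3] y:[-4/3,2/3] z:[4/3,31/3] -> miss, prune
  N4 x:[11/3,29/3] y:[3,5] z:[4/3,25/3] -> hit [11/3,5], descend [6, 8]
    N6 x:[8,29/3] y:[4,13/3] z:[4/3,10/3] -> miss, prune
    N8 x:[11/3,16/3] y:[3,5] z:[10/3,25/3] -> hit [11/3,5], descend [5, 10]
      N5 x:[4,16/3] y:[4,5] z:[10/3,14/3] -> hit [4,14/3] leaf, test {P0@t=4}
      N10 x:[11/3,4] y:[3,10/3] z:[22/3,25/3] -> miss, prune

Summary -> nodes [0, 1, 4, 6, 8, 5, 10]; box-tests=7; leaf-entries=1; first=P0

== RESULT ==
1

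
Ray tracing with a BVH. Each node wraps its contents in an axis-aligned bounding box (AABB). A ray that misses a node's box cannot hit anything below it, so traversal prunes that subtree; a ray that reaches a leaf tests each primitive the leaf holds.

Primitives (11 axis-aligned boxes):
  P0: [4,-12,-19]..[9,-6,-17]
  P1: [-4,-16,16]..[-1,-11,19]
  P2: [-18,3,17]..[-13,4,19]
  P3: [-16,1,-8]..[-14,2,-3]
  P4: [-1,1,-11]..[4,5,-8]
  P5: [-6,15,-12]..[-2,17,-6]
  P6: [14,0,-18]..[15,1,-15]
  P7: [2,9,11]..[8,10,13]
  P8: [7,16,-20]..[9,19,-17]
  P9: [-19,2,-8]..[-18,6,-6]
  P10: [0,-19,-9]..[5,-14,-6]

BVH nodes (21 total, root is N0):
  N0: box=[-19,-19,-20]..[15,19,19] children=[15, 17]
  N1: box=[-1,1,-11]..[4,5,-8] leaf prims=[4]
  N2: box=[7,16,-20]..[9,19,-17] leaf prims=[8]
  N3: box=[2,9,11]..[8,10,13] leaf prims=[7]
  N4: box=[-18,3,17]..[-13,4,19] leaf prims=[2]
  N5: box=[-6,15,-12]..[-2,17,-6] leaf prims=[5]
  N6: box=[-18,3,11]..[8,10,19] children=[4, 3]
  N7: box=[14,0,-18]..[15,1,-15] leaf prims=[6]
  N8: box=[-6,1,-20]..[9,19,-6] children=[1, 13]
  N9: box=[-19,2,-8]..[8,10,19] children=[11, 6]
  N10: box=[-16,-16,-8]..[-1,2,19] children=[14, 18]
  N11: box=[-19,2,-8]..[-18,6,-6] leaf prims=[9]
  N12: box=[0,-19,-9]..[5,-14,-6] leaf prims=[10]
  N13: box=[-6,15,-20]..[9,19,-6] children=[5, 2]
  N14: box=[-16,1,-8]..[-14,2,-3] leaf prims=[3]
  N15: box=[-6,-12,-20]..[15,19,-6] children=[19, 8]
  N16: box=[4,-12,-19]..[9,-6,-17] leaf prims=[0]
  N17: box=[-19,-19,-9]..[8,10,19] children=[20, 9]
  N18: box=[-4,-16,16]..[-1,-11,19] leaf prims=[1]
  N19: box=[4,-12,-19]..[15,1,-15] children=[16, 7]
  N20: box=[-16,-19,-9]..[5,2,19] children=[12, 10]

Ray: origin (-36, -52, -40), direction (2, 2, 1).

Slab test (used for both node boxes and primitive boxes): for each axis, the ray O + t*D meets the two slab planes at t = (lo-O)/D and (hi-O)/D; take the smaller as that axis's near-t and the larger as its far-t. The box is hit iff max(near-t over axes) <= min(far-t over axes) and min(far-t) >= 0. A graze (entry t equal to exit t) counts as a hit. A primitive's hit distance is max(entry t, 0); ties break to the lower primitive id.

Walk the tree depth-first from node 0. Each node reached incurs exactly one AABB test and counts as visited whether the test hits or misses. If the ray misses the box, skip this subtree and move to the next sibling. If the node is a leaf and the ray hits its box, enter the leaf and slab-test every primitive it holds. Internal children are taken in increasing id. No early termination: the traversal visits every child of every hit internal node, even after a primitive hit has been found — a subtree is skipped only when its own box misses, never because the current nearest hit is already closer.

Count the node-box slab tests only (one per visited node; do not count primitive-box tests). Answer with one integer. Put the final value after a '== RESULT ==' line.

Trace the traversal:
N0 x:[17/2,51/2] y:[33/2,71/2] z:[20,59] -> hit [20,51/2], descend [15, 17]
  N15 x:[15,51/2] y:[20,71/2] z:[20,34] -> hit [20,51/2], descend [8, 19]
    N8 x:[15,45/2] y:[53/2,71/2] z:[20,34] -> miss, prune
    N19 x:[20,51/2] y:[20,53/2] z:[21,25] -> hit [21,25], descend [7, 16]
      N7 x:[25,51/2] y:[26,53/2] z:[22,25] -> miss, prune
      N16 x:[20,45/2] y:[20,23] z:[21,23] -> hit [21,45/2] leaf, test {P0@t=21}
  N17 x:[17/2,22] y:[33/2,31] z:[31,59] -> miss, prune

Visited [0, 15, 8, 19, 7, 16, 17]. Tests: 7 box, 1 leaf. Nearest: P0.

== RESULT ==
7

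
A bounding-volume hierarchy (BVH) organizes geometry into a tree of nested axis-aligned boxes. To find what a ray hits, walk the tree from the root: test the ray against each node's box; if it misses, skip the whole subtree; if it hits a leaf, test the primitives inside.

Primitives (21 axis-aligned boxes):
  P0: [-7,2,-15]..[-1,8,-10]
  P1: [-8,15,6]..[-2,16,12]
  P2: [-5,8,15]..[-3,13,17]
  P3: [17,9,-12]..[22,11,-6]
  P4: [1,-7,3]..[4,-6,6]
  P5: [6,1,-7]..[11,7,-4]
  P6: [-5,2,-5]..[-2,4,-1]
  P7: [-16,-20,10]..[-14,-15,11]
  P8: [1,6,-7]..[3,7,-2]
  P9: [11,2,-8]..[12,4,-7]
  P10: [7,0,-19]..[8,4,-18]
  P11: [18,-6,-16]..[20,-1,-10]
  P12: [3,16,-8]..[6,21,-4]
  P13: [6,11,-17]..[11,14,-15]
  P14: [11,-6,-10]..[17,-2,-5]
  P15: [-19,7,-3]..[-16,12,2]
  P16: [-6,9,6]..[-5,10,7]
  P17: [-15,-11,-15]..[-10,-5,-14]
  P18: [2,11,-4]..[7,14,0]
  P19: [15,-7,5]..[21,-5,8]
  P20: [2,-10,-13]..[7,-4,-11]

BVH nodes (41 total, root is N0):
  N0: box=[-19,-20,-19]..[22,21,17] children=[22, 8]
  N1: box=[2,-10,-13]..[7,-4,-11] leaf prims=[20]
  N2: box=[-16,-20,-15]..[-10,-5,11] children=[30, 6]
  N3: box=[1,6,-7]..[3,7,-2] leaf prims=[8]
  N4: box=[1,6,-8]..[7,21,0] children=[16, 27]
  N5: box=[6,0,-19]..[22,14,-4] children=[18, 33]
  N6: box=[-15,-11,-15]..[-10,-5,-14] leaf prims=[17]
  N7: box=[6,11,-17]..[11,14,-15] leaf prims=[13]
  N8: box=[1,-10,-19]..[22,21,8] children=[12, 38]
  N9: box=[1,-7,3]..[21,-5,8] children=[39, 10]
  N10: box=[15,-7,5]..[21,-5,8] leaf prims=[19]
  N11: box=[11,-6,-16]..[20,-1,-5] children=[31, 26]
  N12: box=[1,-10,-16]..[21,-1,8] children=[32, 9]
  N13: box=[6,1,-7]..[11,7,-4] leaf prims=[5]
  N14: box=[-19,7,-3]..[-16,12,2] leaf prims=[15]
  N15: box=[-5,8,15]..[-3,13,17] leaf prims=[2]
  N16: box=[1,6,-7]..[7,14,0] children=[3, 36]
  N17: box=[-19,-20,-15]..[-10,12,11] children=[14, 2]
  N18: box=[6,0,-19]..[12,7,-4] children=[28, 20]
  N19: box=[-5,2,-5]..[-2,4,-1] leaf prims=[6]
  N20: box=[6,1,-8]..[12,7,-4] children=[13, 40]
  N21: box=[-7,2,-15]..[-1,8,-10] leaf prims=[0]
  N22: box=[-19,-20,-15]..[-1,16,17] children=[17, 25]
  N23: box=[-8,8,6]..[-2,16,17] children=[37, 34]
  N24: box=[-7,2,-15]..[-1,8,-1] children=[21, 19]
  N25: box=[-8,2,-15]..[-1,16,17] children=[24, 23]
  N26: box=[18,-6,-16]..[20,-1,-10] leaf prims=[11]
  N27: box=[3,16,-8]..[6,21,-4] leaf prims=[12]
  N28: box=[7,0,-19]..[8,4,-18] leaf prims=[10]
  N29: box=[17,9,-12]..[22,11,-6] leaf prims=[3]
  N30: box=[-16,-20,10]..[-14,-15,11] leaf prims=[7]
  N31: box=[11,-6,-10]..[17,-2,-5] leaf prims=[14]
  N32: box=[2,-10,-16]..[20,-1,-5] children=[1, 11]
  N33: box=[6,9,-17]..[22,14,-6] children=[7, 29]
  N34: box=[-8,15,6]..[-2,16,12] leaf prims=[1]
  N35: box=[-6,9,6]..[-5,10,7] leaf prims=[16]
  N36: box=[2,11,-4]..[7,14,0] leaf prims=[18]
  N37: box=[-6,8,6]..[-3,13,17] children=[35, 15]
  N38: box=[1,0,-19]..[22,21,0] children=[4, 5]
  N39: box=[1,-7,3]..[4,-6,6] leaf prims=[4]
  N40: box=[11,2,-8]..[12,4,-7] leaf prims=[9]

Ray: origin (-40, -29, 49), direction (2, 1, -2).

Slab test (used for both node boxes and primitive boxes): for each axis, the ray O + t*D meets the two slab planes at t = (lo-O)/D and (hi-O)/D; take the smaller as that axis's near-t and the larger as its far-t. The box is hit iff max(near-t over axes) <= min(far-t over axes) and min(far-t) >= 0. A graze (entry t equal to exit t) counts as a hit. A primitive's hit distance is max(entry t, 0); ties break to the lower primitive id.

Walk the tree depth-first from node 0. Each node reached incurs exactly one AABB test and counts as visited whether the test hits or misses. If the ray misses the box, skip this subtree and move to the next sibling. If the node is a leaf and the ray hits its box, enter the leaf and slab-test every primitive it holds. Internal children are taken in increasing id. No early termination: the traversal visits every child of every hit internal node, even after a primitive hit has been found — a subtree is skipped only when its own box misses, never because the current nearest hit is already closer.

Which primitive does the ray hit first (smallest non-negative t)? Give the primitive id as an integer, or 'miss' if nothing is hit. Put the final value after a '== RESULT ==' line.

Walk:
N0 x:[21/2,31] y:[9,50] z:[16,34] -> hit [16,31], descend [8, 22]
  N8 x:[41/2,31] y:[19,50] z:[41/2,34] -> hit [41/2,31], descend [12, 38]
    N12 x:[41/2,61/2] y:[19,28] z:[41/2,65/2] -> hit [41/2,28], descend [9, 32]
      N9 x:[41/2,61/2] y:[22,24] z:[41/2,23] -> hit [22,23], descend [10, 39]
        N10 x:[55/2,61/2] y:[22,24] z:[41/2,22] -> miss, prune
        N39 x:[41/2,22] y:[22,23] z:[43/2,23] -> hit [22,22] leaf, test {P4@t=22}
      N32 x:[21,30] y:[19,28] z:[27,65/2] -> hit [27,28], descend [1, 11]
        N1 x:[21,47/2] y:[19,25] z:[30,31] -> miss, prune
        N11 x:[51/2,30] y:[23,28] z:[27,65/2] -> hit [27,28], descend [26, 31]
          N26 x:[29,30] y:[23,28] z:[59/2,65/2] -> miss, prune
          N31 x:[51/2,57/2] y:[23,27] z:[27,59/2] -> hit [27,27] leaf, test {P14@t=27}
    N38 x:[41/2,31] y:[29,50] z:[49/2,34] -> hit [29,31], descend [4, 5]
      N4 x:[41/2,47/2] y:[35,50] z:[49/2,57/2] -> miss, prune
      N5 x:[23,31] y:[29,43] z:[53/2,34] -> hit [29,31], descend [18, 33]
        N18 x:[23,26] y:[29,36] z:[53/2,34] -> miss, prune
        N33 x:[23,31] y:[38,43] z:[55/2,33] -> miss, prune
  N22 x:[21/2,39/2] y:[9,45] z:[16,32] -> hit [16,39/2], descend [17, 25]
    N17 x:[21/2,15] y:[9,41] z:[19,32] -> miss, prune
    N25 x:[16,39/2] y:[31,45] z:[16,32] -> miss, prune

19 AABB tests over nodes [0, 8, 12, 9, 10, 39, 32, 1, 11, 26, 31, 38, 4, 5, 18, 33, 22, 17, 25]; 2 leaves entered; closest P4.

== RESULT ==
4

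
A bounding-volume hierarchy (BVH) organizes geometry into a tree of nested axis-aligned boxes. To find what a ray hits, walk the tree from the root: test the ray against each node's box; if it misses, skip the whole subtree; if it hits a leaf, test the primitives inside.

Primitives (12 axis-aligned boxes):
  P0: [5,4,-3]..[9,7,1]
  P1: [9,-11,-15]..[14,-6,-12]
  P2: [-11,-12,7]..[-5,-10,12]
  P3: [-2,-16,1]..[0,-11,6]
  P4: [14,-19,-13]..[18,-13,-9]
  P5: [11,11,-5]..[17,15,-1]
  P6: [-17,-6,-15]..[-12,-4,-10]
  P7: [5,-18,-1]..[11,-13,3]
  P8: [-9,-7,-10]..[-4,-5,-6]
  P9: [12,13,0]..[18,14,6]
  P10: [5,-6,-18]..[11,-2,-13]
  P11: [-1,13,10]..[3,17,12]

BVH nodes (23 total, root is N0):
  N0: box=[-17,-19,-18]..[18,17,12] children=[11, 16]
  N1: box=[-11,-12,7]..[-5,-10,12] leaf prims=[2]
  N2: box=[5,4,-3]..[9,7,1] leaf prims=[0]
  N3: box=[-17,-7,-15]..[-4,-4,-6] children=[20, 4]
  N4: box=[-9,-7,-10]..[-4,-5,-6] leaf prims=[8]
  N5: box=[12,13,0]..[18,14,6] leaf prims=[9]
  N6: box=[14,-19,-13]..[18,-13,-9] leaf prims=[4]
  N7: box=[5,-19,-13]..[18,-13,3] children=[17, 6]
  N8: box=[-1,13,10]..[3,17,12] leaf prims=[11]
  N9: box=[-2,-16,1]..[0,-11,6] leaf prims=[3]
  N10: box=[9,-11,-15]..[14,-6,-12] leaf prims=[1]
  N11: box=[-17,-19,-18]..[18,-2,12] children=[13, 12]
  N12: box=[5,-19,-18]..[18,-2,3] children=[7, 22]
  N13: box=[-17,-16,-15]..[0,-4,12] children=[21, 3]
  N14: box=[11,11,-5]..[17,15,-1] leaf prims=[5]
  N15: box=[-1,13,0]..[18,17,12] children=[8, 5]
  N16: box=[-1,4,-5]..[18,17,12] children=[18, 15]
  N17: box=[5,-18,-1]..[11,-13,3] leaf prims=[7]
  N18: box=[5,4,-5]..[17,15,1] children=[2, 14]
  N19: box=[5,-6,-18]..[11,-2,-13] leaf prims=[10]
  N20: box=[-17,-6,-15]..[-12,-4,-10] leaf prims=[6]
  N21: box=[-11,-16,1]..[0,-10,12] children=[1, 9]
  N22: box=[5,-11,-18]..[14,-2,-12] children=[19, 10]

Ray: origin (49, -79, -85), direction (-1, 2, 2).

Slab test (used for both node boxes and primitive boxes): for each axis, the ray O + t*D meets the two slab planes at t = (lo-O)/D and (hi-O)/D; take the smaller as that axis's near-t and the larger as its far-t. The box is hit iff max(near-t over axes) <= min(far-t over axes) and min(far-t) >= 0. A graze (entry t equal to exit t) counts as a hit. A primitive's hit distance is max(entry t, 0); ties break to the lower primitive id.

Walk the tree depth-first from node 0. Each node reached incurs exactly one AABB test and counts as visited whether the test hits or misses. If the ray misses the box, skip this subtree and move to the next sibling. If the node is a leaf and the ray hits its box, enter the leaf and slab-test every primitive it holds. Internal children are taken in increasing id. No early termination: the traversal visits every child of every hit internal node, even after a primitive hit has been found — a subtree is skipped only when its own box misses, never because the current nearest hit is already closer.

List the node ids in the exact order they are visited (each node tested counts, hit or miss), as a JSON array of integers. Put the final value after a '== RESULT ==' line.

Traverse from the root:
N0 x:[31,66] y:[30,48] z:[67/2,97/2] -> hit [67/2,48], descend [11, 16]
  N11 x:[31,66] y:[30,77/2] z:[67/2,97/2] -> hit [67/2,77/2], descend [12, 13]
    N12 x:[31,44] y:[30,77/2] z:[67/2,44] -> hit [67/2,77/2], descend [7, 22]
      N7 x:[31,44] y:[30,33] z:[36,44] -> miss, prune
      N22 x:[35,44] y:[34,77/2] z:[67/2,73/2] -> hit [35,73/2], descend [10, 19]
        N10 x:[35,40] y:[34,73/2] z:[35,73/2] -> hit [35,73/2] leaf, test {P1@t=35}
        N19 x:[38,44] y:[73/2,77/2] z:[67/2,36] -> miss, prune
    N13 x:[49,66] y:[63/2,75/2] z:[35,97/2] -> miss, prune
  N16 x:[31,50] y:[83/2,48] z:[40,97/2] -> hit [83/2,48], descend [15, 18]
    N15 x:[31,50] y:[46,48] z:[85/2,97/2] -> hit [46,48], descend [5, 8]
      N5 x:[31,37] y:[46,93/2] z:[85/2,91/2] -> miss, prune
      N8 x:[46,50] y:[46,48] z:[95/2,97/2] -> hit [95/2,48] leaf, test {P11@t=95/2}
    N18 x:[32,44] y:[83/2,47] z:[40,43] -> hit [83/2,43], descend [2, 14]
      N2 x:[40,44] y:[83/2,43] z:[41,43] -> hit [83/2,43] leaf, test {P0@t=83/2}
      N14 x:[32,38] y:[45,47] z:[40,42] -> miss, prune

Summary -> nodes [0, 11, 12, 7, 22, 10, 19, 13, 16, 15, 5, 8, 18, 2, 14]; box-tests=15; leaf-entries=3; first=P1

== RESULT ==
[0, 11, 12, 7, 22, 10, 19, 13, 16, 15, 5, 8, 18, 2, 14]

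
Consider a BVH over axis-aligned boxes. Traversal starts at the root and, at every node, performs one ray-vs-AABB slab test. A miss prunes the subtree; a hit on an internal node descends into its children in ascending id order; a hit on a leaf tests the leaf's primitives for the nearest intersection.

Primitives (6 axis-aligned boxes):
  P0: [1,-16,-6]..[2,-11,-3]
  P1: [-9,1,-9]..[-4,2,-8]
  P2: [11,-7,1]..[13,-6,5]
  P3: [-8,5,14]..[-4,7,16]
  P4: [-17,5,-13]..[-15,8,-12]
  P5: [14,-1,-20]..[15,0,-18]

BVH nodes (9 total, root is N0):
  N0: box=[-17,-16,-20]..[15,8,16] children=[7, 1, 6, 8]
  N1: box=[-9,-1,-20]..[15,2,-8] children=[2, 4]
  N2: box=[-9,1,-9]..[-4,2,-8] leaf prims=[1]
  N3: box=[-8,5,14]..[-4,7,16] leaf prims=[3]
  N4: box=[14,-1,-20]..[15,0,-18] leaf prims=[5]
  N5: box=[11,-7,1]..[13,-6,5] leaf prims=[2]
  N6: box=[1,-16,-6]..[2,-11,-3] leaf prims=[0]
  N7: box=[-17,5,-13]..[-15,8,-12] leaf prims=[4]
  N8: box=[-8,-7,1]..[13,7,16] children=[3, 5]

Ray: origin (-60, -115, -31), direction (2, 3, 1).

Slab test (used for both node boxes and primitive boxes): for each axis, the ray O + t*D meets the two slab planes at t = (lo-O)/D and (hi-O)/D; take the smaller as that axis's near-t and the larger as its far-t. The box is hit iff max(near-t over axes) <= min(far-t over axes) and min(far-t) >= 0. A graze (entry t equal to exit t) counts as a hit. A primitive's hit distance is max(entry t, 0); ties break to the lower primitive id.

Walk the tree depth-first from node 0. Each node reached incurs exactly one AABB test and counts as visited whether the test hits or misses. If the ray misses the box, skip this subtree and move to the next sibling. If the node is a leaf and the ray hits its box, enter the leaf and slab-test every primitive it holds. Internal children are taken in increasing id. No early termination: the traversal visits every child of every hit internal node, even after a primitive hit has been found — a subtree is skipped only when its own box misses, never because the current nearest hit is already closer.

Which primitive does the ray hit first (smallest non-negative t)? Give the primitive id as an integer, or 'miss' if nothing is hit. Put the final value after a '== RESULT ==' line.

Trace the traversal:
N0 x:[43/2,75/2] y:[33,41] z:[11,47] -> hit [33,75/2], descend [1, 6, 7, 8]
  N1 x:[51/2,75/2] y:[38,39] z:[11,23] -> miss, prune
  N6 x:[61/2,31] y:[33,104/3] z:[25,28] -> miss, prune
  N7 x:[43/2,45/2] y:[40,41] z:[18,19] -> miss, prune
  N8 x:[26,73/2] y:[36,122/3] z:[32,47] -> hit [36,73/2], descend [3, 5]
    N3 x:[26,28] y:[40,122/3] z:[45,47] -> miss, prune
    N5 x:[71/2,73/2] y:[36,109/3] z:[32,36] -> hit [36,36] leaf, test {P2@t=36}

Summary -> nodes [0, 1, 6, 7, 8, 3, 5]; box-tests=7; leaf-entries=1; first=P2

== RESULT ==
2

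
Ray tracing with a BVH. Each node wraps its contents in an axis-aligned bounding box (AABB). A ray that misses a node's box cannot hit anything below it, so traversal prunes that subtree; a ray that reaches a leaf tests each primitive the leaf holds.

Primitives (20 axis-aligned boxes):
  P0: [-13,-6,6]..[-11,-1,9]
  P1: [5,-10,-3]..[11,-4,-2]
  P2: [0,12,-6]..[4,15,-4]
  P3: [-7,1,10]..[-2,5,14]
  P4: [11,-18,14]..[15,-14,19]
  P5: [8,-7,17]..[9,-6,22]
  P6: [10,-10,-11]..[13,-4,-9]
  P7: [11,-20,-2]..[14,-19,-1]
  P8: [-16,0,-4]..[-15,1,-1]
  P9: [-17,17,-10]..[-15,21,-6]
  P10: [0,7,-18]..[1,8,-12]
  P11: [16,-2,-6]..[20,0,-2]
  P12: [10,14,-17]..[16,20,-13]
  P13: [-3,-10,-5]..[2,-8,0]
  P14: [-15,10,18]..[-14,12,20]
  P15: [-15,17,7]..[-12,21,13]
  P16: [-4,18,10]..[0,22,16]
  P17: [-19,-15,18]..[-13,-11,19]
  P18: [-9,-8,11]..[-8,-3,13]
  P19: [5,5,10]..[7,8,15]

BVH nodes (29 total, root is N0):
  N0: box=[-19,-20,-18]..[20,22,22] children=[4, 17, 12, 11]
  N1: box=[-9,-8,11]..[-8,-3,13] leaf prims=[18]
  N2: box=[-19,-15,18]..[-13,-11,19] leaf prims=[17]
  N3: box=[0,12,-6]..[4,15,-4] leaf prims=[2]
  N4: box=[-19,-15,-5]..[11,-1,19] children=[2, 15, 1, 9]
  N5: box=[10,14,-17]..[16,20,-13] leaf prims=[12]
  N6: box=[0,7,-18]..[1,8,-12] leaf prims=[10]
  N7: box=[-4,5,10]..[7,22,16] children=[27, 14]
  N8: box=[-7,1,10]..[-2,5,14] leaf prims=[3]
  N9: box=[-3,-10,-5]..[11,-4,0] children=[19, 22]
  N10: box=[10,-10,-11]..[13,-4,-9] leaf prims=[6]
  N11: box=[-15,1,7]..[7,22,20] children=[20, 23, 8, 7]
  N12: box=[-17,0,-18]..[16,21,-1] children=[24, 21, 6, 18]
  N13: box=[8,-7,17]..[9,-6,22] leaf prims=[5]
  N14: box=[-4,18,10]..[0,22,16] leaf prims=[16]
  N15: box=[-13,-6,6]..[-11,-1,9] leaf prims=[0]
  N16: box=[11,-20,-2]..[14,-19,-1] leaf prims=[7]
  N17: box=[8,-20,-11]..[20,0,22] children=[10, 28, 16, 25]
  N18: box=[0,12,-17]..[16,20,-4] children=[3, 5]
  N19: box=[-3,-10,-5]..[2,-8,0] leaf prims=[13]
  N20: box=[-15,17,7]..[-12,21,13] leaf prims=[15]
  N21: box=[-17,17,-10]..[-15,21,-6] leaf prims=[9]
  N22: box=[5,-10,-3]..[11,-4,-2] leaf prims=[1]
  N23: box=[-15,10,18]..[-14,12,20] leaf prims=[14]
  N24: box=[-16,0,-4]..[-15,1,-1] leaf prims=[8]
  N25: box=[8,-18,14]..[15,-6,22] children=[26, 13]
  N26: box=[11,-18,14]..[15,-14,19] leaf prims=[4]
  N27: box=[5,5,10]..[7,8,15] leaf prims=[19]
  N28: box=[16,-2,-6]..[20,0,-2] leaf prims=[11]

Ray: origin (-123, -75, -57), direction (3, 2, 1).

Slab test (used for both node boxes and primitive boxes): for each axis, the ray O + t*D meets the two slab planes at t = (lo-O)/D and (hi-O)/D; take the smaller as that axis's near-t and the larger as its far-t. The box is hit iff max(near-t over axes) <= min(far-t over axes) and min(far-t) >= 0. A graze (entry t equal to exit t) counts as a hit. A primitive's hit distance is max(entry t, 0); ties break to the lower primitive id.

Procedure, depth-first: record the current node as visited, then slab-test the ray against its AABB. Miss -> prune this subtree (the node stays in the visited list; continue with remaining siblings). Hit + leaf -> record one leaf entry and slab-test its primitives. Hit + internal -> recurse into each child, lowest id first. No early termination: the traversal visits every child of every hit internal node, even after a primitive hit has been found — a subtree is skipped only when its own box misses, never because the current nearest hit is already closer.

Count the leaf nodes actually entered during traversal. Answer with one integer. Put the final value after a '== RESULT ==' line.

Traverse from the root:
N0 x:[104/3,143/3] y:[55/2,97/2] z:[39,79] -> hit [39,143/3], descend [4, 11, 12, 17]
  N4 x:[104/3,134/3] y:[30,37] z:[52,76] -> miss, prune
  N11 x:[36,130/3] y:[38,97/2] z:[64,77] -> miss, prune
  N12 x:[106/3,139/3] y:[75/2,48] z:[39,56] -> hit [39,139/3], descend [6, 18, 21, 24]
    N6 x:[41,124/3] y:[41,83/2] z:[39,45] -> hit [41,124/3] leaf, test {P10@t=41}
    N18 x:[41,139/3] y:[87/2,95/2] z:[40,53] -> hit [87/2,139/3], descend [3, 5]
      N3 x:[41,127/3] y:[87/2,45] z:[51,53] -> miss, prune
      N5 x:[133/3,139/3] y:[89/2,95/2] z:[40,44] -> miss, prune
    N21 x:[106/3,36] y:[46,48] z:[47,51] -> miss, prune
    N24 x:[107/3,36] y:[75/2,38] z:[53,56] -> miss, prune
  N17 x:[131/3,143/3] y:[55/2,75/2] z:[46,79] -> miss, prune

order=[0, 4, 11, 12, 6, 18, 3, 5, 21, 24, 17]  |boxes|=11  |leaves|=1  hit=P10

== RESULT ==
1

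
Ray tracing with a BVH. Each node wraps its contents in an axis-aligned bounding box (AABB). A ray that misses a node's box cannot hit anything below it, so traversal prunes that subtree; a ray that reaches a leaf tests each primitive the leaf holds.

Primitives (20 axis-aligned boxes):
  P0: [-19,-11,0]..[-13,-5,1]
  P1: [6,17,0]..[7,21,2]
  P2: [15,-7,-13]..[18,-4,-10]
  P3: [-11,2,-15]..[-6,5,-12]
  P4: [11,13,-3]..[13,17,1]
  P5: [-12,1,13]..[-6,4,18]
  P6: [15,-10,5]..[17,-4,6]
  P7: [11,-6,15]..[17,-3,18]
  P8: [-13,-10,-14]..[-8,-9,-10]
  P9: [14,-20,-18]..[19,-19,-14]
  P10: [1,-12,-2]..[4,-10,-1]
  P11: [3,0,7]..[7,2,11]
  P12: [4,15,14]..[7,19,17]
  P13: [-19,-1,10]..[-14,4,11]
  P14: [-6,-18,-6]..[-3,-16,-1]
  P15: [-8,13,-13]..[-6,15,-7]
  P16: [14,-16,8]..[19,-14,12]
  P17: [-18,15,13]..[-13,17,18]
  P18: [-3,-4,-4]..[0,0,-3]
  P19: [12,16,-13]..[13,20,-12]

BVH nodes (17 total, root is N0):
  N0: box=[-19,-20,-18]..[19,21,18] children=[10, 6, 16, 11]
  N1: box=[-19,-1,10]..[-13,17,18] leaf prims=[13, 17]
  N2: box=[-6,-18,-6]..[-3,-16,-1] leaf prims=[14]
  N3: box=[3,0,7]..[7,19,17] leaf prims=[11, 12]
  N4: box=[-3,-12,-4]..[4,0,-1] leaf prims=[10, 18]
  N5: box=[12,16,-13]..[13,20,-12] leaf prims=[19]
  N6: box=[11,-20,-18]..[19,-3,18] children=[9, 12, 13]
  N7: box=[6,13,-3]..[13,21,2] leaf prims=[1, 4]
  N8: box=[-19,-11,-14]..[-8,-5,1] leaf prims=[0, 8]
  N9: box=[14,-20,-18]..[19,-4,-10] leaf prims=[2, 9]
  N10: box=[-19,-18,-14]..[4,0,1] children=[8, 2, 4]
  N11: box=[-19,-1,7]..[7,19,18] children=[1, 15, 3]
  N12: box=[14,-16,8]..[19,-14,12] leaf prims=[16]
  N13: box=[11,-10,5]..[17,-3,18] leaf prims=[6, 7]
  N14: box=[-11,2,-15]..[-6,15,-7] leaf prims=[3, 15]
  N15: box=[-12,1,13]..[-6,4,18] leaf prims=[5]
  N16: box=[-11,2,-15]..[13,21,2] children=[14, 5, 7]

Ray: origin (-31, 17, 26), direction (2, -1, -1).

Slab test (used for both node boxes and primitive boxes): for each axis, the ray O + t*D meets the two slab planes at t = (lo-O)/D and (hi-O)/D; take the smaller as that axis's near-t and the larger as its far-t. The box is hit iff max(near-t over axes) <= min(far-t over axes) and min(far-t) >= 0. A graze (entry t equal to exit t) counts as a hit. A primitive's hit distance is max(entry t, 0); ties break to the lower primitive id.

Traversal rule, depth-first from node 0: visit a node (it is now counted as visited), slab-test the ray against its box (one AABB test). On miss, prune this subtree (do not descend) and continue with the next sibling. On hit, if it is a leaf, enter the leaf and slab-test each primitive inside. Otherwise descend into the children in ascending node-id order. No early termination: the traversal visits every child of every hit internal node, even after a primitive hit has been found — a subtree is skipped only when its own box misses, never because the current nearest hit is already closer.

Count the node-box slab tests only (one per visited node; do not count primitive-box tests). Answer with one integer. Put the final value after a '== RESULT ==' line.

Trace the traversal:
N0 x:[6,25] y:[-4,37] z:[8,44] -> hit [8,25], descend [6, 10, 11, 16]
  N6 x:[21,25] y:[20,37] z:[8,44] -> hit [21,25], descend [9, 12, 13]
    N9 x:[45/2,25] y:[21,37] z:[36,44] -> miss, prune
    N12 x:[45/2,25] y:[31,33] z:[14,18] -> miss, prune
    N13 x:[21,24] y:[20,27] z:[8,21] -> hit [21,21] leaf, test {P6(miss), P7(miss)}
  N10 x:[6,35/2] y:[17,35] z:[25,40] -> miss, prune
  N11 x:[6,19] y:[-2,18] z:[8,19] -> hit [8,18], descend [1, 3, 15]
    N1 x:[6,9] y:[0,18] z:[8,16] -> hit [8,9] leaf, test {P13(miss), P17(miss)}
    N3 x:[17,19] y:[-2,17] z:[9,19] -> hit [17,17] leaf, test {P11@t=17, P12(miss)}
    N15 x:[19/2,25/2] y:[13,16] z:[8,13] -> miss, prune
  N16 x:[10,22] y:[-4,15] z:[24,41] -> miss, prune

11 AABB tests over nodes [0, 6, 9, 12, 13, 10, 11, 1, 3, 15, 16]; 3 leaves entered; closest P11.

== RESULT ==
11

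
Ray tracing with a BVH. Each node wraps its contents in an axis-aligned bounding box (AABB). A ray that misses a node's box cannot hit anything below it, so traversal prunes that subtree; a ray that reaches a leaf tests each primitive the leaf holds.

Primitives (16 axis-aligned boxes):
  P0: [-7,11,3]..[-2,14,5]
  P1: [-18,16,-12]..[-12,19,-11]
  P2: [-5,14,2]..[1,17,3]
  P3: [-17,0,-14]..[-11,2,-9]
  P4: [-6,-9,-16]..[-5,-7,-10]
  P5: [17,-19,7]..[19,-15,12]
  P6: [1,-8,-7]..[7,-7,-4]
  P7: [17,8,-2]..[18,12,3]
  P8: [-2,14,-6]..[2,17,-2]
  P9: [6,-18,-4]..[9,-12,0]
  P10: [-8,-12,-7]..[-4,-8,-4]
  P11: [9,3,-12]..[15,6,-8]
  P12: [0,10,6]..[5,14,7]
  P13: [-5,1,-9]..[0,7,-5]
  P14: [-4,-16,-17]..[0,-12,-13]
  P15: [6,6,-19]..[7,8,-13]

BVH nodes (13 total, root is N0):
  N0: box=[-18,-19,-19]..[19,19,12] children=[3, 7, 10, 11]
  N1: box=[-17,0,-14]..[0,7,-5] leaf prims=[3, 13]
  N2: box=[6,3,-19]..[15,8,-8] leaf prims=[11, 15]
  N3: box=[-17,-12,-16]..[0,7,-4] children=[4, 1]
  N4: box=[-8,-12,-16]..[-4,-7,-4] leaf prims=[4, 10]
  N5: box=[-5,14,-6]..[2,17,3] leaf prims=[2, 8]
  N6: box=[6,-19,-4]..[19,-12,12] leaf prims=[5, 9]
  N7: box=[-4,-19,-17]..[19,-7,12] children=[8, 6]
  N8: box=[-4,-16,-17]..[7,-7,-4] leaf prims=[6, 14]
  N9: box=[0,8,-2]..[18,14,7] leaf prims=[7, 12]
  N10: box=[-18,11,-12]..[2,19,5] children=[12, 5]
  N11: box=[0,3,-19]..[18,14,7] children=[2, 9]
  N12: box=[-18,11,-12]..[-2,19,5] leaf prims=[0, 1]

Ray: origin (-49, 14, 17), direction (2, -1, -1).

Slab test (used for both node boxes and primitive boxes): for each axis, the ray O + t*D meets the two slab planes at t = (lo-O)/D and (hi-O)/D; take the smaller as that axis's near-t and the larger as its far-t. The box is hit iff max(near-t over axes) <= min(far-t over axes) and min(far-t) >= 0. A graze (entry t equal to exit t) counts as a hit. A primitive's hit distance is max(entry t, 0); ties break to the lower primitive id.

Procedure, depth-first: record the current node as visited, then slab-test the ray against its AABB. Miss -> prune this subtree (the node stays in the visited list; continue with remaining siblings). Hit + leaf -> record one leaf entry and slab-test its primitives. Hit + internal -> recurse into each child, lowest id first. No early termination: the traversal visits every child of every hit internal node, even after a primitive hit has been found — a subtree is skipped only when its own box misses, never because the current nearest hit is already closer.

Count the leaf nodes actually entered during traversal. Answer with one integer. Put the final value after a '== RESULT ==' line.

Traverse from the root:
N0 x:[31/2,34] y:[-5,33] z:[5,36] -> hit [31/2,33], descend [3, 7, 10, 11]
  N3 x:[16,49/2] y:[7,26] z:[21,33] -> hit [21,49/2], descend [1, 4]
    N1 x:[16,49/2] y:[7,14] z:[22,31] -> miss, prune
    N4 x:[41/2,45/2] y:[21,26] z:[21,33] -> hit [21,45/2] leaf, test {P4(miss), P10@t=22}
  N7 x:[45/2,34] y:[21,33] z:[5,34] -> hit [45/2,33], descend [6, 8]
    N6 x:[55/2,34] y:[26,33] z:[5,21] -> miss, prune
    N8 x:[45/2,28] y:[21,30] z:[21,34] -> hit [45/2,28] leaf, test {P6(miss), P14(miss)}
  N10 x:[31/2,51/2] y:[-5,3] z:[12,29] -> miss, prune
  N11 x:[49/2,67/2] y:[0,11] z:[10,36] -> miss, prune

9 AABB tests over nodes [0, 3, 1, 4, 7, 6, 8, 10, 11]; 2 leaves entered; closest P10.

== RESULT ==
2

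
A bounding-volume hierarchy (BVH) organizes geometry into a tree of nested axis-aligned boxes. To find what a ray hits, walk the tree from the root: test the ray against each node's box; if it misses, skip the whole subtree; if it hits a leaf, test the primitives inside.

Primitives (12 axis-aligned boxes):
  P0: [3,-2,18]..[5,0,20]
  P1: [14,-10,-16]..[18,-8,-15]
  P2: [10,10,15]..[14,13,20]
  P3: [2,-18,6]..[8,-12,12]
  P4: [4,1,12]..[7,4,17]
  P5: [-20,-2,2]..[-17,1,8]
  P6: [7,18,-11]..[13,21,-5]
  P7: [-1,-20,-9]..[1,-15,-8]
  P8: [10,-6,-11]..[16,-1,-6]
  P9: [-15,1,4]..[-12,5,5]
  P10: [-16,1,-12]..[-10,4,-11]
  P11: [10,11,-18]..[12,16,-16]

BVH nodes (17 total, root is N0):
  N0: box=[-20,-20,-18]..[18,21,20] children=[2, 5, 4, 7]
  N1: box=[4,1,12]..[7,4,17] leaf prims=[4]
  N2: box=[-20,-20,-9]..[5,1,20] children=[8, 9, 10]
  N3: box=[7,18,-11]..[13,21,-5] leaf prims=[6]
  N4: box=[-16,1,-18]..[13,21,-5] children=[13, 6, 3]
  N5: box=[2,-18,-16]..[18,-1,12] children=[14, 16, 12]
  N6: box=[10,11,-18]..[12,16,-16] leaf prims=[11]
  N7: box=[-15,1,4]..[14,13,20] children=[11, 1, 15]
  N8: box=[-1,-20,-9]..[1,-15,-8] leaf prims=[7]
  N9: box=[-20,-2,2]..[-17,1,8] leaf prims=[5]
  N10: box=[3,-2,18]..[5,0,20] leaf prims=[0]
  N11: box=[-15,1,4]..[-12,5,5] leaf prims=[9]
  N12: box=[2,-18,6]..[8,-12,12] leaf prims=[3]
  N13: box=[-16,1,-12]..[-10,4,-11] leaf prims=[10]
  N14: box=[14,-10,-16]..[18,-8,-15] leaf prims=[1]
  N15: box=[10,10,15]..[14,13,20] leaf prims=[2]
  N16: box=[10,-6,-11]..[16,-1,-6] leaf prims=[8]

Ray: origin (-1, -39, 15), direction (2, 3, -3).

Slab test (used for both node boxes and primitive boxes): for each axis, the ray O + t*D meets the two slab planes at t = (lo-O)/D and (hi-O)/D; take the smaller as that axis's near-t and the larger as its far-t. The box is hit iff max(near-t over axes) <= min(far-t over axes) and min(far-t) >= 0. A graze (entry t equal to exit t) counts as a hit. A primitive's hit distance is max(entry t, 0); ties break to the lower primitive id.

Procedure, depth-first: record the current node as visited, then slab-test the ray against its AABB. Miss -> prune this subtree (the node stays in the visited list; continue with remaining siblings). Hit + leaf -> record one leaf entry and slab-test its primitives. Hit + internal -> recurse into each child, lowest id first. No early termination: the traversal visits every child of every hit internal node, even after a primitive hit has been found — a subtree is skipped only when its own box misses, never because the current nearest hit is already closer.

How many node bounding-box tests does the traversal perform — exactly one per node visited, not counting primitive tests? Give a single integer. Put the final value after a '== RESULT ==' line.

Trace the traversal:
N0 x:[-19/2,19/2] y:[19/3,20] z:[-5/3,11] -> hit [19/3,19/2], descend [2, 4, 5, 7]
  N2 x:[-19/2,3] y:[19/3,40/3] z:[-5/3,8] -> miss, prune
  N4 x:[-15/2,7] y:[40/3,20] z:[20/3,11] -> miss, prune
  N5 x:[3/2,19/2] y:[7,38/3] z:[1,31/3] -> hit [7,19/2], descend [12, 14, 16]
    N12 x:[3/2,9/2] y:[7,9] z:[1,3] -> miss, prune
    N14 x:[15/2,19/2] y:[29/3,31/3] z:[10,31/3] -> miss, prune
    N16 x:[11/2,17/2] y:[11,38/3] z:[7,26/3] -> miss, prune
  N7 x:[-7,15/2] y:[40/3,52/3] z:[-5/3,11/3] -> miss, prune

Visited [0, 2, 4, 5, 12, 14, 16, 7]. Tests: 8 box, 0 leaf. Nearest: miss.

== RESULT ==
8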